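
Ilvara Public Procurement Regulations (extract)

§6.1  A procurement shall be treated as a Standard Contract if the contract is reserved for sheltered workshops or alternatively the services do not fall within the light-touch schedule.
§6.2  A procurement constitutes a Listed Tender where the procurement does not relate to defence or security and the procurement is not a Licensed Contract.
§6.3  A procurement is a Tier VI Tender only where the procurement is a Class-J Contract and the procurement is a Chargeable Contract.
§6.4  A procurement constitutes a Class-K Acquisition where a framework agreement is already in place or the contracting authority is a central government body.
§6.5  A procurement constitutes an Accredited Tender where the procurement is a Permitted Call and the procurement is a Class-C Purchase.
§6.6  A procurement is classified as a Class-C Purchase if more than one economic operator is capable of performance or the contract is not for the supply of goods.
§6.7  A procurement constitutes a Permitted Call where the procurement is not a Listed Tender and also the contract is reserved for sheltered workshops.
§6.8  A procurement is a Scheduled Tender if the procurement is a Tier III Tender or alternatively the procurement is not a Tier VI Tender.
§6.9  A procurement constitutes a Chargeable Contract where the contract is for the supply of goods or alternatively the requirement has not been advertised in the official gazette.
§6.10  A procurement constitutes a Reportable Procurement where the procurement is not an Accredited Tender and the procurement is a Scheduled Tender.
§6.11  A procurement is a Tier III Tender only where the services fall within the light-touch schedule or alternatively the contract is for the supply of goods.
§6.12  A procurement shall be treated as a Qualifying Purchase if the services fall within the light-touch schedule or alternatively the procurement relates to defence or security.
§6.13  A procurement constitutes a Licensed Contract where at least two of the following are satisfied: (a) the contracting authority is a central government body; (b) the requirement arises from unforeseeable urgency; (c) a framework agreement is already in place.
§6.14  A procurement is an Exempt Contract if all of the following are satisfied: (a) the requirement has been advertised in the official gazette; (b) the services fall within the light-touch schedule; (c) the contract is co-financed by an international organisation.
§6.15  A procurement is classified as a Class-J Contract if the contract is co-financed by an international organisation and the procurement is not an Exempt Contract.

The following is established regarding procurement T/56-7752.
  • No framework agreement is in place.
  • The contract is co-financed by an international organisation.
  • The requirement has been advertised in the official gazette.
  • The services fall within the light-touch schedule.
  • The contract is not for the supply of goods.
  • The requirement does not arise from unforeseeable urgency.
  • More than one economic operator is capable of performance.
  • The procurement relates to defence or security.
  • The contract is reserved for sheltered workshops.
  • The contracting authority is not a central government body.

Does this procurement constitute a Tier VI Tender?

No

§6.14 — Exempt Contract: [the requirement has been advertised in the official gazette? yes] AND [the services fall within the light-touch schedule? yes] AND [the contract is co-financed by an international organisation? yes] → satisfied.
§6.15 — Class-J Contract: [the contract is co-financed by an international organisation? yes] AND [not an Exempt Contract (§6.14)? no] → not satisfied.
§6.9 — Chargeable Contract: [the contract is for the supply of goods? no] OR [the requirement has not been advertised in the official gazette? no] → not satisfied.
§6.3 — Tier VI Tender: [Class-J Contract (§6.15)? no] AND [Chargeable Contract (§6.9)? no] → not satisfied.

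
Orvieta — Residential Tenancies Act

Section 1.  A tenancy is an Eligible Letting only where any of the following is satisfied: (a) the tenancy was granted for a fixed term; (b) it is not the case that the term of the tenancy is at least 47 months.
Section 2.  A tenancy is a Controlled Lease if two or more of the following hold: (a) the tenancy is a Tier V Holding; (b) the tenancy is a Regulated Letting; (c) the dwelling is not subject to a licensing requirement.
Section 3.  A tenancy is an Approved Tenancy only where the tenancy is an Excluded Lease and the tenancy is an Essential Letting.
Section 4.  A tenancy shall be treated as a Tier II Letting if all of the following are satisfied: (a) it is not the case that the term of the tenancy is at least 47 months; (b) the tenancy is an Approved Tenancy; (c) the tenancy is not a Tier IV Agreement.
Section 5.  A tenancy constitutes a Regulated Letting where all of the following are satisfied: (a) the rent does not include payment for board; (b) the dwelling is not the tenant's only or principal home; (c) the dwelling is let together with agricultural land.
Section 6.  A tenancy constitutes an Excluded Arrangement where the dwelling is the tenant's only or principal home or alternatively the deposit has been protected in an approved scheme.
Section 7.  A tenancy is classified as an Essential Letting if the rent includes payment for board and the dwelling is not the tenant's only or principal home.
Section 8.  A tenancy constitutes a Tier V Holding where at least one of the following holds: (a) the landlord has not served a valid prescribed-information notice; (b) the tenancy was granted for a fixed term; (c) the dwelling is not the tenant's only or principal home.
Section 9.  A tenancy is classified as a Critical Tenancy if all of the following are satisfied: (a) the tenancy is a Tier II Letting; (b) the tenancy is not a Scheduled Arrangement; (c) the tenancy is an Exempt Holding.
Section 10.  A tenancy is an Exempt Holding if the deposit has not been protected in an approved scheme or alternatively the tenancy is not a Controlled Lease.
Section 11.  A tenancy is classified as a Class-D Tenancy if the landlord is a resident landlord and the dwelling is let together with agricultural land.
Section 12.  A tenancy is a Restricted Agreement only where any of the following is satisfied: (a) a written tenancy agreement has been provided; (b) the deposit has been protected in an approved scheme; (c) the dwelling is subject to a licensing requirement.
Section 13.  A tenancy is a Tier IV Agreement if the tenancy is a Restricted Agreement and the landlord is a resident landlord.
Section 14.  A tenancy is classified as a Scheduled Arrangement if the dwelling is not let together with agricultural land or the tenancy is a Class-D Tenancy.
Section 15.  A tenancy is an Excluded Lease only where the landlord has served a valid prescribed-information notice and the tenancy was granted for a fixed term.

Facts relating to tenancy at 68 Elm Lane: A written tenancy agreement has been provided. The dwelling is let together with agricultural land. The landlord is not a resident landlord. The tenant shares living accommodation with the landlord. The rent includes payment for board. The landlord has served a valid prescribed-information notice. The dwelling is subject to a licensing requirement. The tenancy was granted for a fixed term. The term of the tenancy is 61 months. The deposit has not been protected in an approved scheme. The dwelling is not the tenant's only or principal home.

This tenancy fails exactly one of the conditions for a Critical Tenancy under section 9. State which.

Tier II Letting

section 15 — Excluded Lease: [the landlord has served a valid prescribed-information notice? yes] AND [the tenancy was granted for a fixed term? yes] → satisfied.
section 7 — Essential Letting: [the rent includes payment for board? yes] AND [the dwelling is not the tenant's only or principal home? yes] → satisfied.
section 3 — Approved Tenancy: [Excluded Lease (section 15)? yes] AND [Essential Letting (section 7)? yes] → satisfied.
section 12 — Restricted Agreement: [a written tenancy agreement has been provided? yes] OR [the deposit has been protected in an approved scheme? no] OR [the dwelling is subject to a licensing requirement? yes] → satisfied.
section 13 — Tier IV Agreement: [Restricted Agreement (section 12)? yes] AND [the landlord is a resident landlord? no] → not satisfied.
section 4 — Tier II Letting: [term of the tenancy: 61 months ≥ 47 months? yes, so negated condition no] AND [Approved Tenancy (section 3)? yes] AND [not a Tier IV Agreement (section 13)? yes] → not satisfied.
section 11 — Class-D Tenancy: [the landlord is a resident landlord? no] AND [the dwelling is let together with agricultural land? yes] → not satisfied.
section 14 — Scheduled Arrangement: [the dwelling is not let together with agricultural land? no] OR [Class-D Tenancy (section 11)? no] → not satisfied.
section 8 — Tier V Holding: [the landlord has not served a valid prescribed-information notice? no] OR [the tenancy was granted for a fixed term? yes] OR [the dwelling is not the tenant's only or principal home? yes] → satisfied.
section 5 — Regulated Letting: [the rent does not include payment for board? no] AND [the dwelling is not the tenant's only or principal home? yes] AND [the dwelling is let together with agricultural land? yes] → not satisfied.
section 2 — Controlled Lease: Tier V Holding (section 8)? yes; Regulated Letting (section 5)? no; the dwelling is not subject to a licensing requirement? no — 1 of 3 hold (need ≥2) → not satisfied.
section 10 — Exempt Holding: [the deposit has not been protected in an approved scheme? yes] OR [not a Controlled Lease (section 2)? yes] → satisfied.
section 9 — Critical Tenancy: [Tier II Letting (section 4)? no] AND [not a Scheduled Arrangement (section 14)? yes] AND [Exempt Holding (section 10)? yes] → not satisfied.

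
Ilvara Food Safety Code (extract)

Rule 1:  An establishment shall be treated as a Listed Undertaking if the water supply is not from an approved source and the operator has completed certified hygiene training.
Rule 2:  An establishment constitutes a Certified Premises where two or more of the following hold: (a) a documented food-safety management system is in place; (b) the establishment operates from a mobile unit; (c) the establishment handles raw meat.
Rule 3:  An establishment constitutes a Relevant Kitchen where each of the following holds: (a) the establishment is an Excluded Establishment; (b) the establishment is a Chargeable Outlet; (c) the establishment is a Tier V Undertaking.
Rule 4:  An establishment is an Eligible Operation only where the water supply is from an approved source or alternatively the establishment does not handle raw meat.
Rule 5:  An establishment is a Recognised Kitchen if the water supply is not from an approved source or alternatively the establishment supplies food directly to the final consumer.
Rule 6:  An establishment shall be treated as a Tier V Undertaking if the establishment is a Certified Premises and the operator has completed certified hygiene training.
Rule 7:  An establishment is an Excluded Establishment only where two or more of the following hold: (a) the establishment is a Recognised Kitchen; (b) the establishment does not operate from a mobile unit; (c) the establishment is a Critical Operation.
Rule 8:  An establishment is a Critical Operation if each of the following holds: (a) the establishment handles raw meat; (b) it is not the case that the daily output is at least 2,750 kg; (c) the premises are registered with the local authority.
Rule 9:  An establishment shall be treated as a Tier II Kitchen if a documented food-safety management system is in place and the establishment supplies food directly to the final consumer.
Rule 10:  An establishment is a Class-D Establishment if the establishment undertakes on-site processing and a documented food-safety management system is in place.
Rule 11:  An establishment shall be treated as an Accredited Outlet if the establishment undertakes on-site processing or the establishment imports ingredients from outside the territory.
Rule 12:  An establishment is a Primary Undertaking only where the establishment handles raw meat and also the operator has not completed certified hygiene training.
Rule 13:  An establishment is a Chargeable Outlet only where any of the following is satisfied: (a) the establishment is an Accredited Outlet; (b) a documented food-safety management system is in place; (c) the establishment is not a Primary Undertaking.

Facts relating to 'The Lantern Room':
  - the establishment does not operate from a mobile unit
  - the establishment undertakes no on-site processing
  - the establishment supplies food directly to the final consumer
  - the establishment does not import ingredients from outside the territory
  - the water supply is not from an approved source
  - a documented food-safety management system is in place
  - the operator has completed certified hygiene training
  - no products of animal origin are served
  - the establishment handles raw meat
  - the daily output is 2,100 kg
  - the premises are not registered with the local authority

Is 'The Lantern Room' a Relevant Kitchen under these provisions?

Yes

Under rule 5: the water supply is not from an approved source? yes; or the establishment supplies food directly to the final consumer? yes. So the establishment is a Recognised Kitchen.
Under rule 8: the establishment handles raw meat? yes; and daily output: 2,100 kg ≥ 2,750 kg? no, so negated condition yes; and the premises are registered with the local authority? no. So the establishment is not a Critical Operation.
Under rule 7: Recognised Kitchen (rule 5)? yes; the establishment does not operate from a mobile unit? yes; Critical Operation (rule 8)? no — 2 of 3 hold (need ≥2) → satisfied.
Under rule 11: the establishment undertakes on-site processing? no; or the establishment imports ingredients from outside the territory? no. So the establishment is not an Accredited Outlet.
Under rule 12: the establishment handles raw meat? yes; and the operator has not completed certified hygiene training? no. So the establishment is not a Primary Undertaking.
Under rule 13: Accredited Outlet (rule 11)? no; or a documented food-safety management system is in place? yes; or not a Primary Undertaking (rule 12)? yes. So the establishment is a Chargeable Outlet.
Under rule 2: a documented food-safety management system is in place? yes; the establishment operates from a mobile unit? no; the establishment handles raw meat? yes — 2 of 3 hold (need ≥2) → satisfied.
Under rule 6: Certified Premises (rule 2)? yes; and the operator has completed certified hygiene training? yes. So the establishment is a Tier V Undertaking.
Under rule 3: Excluded Establishment (rule 7)? yes; and Chargeable Outlet (rule 13)? yes; and Tier V Undertaking (rule 6)? yes. So the establishment is a Relevant Kitchen.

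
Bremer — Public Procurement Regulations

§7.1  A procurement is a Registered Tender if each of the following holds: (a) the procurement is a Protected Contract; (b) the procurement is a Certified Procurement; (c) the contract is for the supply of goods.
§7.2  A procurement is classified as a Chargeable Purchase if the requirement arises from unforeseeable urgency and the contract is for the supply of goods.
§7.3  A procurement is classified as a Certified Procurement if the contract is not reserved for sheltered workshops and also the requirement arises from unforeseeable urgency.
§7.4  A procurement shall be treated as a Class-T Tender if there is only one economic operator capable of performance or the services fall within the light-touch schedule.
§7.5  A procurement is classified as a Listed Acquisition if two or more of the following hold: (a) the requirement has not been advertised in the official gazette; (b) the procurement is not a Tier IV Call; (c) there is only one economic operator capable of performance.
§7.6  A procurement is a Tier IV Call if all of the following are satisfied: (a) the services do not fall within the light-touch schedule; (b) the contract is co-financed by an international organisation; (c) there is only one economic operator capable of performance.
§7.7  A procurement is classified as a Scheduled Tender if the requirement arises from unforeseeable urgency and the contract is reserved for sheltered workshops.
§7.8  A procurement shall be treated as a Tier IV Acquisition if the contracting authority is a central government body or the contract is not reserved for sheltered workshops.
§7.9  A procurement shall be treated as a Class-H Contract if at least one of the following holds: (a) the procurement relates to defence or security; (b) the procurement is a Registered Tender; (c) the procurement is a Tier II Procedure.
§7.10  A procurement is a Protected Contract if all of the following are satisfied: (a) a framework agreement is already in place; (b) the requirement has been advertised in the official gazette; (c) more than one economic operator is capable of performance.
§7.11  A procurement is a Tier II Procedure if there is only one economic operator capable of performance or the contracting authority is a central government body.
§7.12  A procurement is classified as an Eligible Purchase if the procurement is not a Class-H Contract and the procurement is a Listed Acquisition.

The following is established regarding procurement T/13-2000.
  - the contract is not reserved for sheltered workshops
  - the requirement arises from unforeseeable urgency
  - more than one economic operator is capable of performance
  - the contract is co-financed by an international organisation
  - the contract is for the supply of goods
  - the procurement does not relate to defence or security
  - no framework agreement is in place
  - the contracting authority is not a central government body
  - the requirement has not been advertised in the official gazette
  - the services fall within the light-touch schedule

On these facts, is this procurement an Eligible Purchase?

§7.10 — Protected Contract: [a framework agreement is already in place? no] AND [the requirement has been advertised in the official gazette? no] AND [more than one economic operator is capable of performance? yes] → not satisfied.
§7.3 — Certified Procurement: [the contract is not reserved for sheltered workshops? yes] AND [the requirement arises from unforeseeable urgency? yes] → satisfied.
§7.1 — Registered Tender: [Protected Contract (§7.10)? no] AND [Certified Procurement (§7.3)? yes] AND [the contract is for the supply of goods? yes] → not satisfied.
§7.11 — Tier II Procedure: [there is only one economic operator capable of performance? no] OR [the contracting authority is a central government body? no] → not satisfied.
§7.9 — Class-H Contract: [the procurement relates to defence or security? no] OR [Registered Tender (§7.1)? no] OR [Tier II Procedure (§7.11)? no] → not satisfied.
§7.6 — Tier IV Call: [the services do not fall within the light-touch schedule? no] AND [the contract is co-financed by an international organisation? yes] AND [there is only one economic operator capable of performance? no] → not satisfied.
§7.5 — Listed Acquisition: the requirement has not been advertised in the official gazette? yes; not a Tier IV Call (§7.6)? yes; there is only one economic operator capable of performance? no — 2 of 3 hold (need ≥2) → satisfied.
§7.12 — Eligible Purchase: [not a Class-H Contract (§7.9)? yes] AND [Listed Acquisition (§7.5)? yes] → satisfied.

Yes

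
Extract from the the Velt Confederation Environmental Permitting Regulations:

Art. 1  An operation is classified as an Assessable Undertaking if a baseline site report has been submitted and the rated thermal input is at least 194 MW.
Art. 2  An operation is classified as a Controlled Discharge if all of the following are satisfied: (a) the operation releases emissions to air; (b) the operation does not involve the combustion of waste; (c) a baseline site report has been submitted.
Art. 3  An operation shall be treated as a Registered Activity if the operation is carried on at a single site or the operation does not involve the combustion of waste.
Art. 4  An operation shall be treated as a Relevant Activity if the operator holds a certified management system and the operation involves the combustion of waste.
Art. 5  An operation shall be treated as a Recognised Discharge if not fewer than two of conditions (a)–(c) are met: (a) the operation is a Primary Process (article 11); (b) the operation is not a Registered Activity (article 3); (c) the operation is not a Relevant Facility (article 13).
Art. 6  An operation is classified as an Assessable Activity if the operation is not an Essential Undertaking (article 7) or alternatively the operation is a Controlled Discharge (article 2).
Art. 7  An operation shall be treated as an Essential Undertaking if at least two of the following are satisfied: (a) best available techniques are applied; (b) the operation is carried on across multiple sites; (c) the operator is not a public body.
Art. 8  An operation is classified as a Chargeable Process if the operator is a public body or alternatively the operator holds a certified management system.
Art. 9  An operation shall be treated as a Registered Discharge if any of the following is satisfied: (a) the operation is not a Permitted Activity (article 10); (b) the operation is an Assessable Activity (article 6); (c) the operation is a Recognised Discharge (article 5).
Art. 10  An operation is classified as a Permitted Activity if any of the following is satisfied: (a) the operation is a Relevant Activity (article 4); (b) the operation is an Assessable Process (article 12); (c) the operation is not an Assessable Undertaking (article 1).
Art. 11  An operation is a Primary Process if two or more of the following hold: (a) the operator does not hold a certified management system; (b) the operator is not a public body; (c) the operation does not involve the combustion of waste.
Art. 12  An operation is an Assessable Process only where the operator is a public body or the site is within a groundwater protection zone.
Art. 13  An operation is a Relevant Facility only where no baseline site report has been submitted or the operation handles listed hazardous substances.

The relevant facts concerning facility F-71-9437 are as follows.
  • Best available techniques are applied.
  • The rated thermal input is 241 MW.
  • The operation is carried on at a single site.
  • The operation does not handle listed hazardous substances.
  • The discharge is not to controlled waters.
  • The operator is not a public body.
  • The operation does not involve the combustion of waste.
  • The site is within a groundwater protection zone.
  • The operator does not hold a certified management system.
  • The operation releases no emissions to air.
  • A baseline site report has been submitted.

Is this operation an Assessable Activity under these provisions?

article 7 — Essential Undertaking: best available techniques are applied? yes; the operation is carried on across multiple sites? no; the operator is not a public body? yes — 2 of 3 hold (need ≥2) → satisfied.
article 2 — Controlled Discharge: [the operation releases emissions to air? no] AND [the operation does not involve the combustion of waste? yes] AND [a baseline site report has been submitted? yes] → not satisfied.
article 6 — Assessable Activity: [not an Essential Undertaking (article 7)? no] OR [Controlled Discharge (article 2)? no] → not satisfied.

No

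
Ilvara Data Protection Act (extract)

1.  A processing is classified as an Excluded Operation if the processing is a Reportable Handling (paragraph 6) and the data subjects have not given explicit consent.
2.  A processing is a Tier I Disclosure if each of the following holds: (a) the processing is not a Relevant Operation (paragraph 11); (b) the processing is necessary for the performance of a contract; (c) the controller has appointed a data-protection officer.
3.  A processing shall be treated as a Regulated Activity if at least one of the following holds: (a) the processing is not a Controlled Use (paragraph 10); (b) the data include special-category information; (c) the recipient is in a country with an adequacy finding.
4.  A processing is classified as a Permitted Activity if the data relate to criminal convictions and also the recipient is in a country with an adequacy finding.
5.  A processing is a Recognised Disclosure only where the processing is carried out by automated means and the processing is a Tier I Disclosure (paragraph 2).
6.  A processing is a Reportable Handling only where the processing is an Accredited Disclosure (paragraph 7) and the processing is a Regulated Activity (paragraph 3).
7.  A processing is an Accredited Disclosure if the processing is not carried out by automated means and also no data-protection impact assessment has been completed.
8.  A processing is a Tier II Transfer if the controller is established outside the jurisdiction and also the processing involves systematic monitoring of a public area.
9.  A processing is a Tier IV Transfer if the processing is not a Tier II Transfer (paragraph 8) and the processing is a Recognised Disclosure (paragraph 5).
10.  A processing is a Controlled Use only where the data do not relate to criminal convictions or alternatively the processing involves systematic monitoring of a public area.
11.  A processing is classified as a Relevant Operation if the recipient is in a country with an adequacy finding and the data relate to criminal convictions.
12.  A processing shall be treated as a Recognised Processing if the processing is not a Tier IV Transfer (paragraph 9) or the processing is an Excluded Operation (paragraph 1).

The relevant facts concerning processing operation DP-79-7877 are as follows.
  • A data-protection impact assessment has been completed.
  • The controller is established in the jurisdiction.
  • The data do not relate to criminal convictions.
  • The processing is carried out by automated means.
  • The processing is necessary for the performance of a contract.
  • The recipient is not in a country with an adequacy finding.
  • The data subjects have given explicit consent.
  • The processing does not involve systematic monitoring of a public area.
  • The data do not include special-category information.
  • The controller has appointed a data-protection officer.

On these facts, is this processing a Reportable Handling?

paragraph 7 — Accredited Disclosure: [the processing is not carried out by automated means? no] AND [no data-protection impact assessment has been completed? no] → not satisfied.
paragraph 10 — Controlled Use: [the data do not relate to criminal convictions? yes] OR [the processing involves systematic monitoring of a public area? no] → satisfied.
paragraph 3 — Regulated Activity: [not a Controlled Use (paragraph 10)? no] OR [the data include special-category information? no] OR [the recipient is in a country with an adequacy finding? no] → not satisfied.
paragraph 6 — Reportable Handling: [Accredited Disclosure (paragraph 7)? no] AND [Regulated Activity (paragraph 3)? no] → not satisfied.

No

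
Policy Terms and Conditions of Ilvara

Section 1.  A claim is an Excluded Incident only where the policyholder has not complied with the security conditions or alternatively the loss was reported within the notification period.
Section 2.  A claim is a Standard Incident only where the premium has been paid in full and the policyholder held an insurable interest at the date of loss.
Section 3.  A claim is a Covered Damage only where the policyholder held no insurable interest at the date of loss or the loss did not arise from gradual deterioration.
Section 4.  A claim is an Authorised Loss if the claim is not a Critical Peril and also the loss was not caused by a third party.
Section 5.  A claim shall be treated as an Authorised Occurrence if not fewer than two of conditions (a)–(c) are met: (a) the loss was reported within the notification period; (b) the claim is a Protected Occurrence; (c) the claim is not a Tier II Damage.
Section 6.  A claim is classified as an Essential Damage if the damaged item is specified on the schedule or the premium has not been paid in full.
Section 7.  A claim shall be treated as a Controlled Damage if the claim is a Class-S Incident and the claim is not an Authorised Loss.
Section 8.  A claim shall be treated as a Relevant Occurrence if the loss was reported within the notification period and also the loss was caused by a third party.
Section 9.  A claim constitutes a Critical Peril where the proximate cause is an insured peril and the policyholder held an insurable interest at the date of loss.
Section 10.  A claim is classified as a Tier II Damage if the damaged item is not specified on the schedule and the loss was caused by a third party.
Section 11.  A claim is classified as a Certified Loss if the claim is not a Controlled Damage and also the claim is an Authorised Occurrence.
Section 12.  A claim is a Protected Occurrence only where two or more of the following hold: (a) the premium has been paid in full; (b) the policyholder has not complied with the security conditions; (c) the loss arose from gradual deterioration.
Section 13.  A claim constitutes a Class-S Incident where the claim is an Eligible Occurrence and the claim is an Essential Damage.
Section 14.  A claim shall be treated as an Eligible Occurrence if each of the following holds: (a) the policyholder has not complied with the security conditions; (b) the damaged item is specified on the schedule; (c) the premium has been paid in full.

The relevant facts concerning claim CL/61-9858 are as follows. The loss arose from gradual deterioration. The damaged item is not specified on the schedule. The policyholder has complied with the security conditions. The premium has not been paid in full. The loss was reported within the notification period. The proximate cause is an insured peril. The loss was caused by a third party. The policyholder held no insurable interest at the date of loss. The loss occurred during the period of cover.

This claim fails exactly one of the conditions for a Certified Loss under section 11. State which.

section 14 — Eligible Occurrence: [the policyholder has not complied with the security conditions? no] AND [the damaged item is specified on the schedule? no] AND [the premium has been paid in full? no] → not satisfied.
section 6 — Essential Damage: [the damaged item is specified on the schedule? no] OR [the premium has not been paid in full? yes] → satisfied.
section 13 — Class-S Incident: [Eligible Occurrence (section 14)? no] AND [Essential Damage (section 6)? yes] → not satisfied.
section 9 — Critical Peril: [the proximate cause is an insured peril? yes] AND [the policyholder held an insurable interest at the date of loss? no] → not satisfied.
section 4 — Authorised Loss: [not a Critical Peril (section 9)? yes] AND [the loss was not caused by a third party? no] → not satisfied.
section 7 — Controlled Damage: [Class-S Incident (section 13)? no] AND [not an Authorised Loss (section 4)? yes] → not satisfied.
section 12 — Protected Occurrence: the premium has been paid in full? no; the policyholder has not complied with the security conditions? no; the loss arose from gradual deterioration? yes — 1 of 3 hold (need ≥2) → not satisfied.
section 10 — Tier II Damage: [the damaged item is not specified on the schedule? yes] AND [the loss was caused by a third party? yes] → satisfied.
section 5 — Authorised Occurrence: the loss was reported within the notification period? yes; Protected Occurrence (section 12)? no; not a Tier II Damage (section 10)? no — 1 of 3 hold (need ≥2) → not satisfied.
section 11 — Certified Loss: [not a Controlled Damage (section 7)? yes] AND [Authorised Occurrence (section 5)? no] → not satisfied.

Authorised Occurrence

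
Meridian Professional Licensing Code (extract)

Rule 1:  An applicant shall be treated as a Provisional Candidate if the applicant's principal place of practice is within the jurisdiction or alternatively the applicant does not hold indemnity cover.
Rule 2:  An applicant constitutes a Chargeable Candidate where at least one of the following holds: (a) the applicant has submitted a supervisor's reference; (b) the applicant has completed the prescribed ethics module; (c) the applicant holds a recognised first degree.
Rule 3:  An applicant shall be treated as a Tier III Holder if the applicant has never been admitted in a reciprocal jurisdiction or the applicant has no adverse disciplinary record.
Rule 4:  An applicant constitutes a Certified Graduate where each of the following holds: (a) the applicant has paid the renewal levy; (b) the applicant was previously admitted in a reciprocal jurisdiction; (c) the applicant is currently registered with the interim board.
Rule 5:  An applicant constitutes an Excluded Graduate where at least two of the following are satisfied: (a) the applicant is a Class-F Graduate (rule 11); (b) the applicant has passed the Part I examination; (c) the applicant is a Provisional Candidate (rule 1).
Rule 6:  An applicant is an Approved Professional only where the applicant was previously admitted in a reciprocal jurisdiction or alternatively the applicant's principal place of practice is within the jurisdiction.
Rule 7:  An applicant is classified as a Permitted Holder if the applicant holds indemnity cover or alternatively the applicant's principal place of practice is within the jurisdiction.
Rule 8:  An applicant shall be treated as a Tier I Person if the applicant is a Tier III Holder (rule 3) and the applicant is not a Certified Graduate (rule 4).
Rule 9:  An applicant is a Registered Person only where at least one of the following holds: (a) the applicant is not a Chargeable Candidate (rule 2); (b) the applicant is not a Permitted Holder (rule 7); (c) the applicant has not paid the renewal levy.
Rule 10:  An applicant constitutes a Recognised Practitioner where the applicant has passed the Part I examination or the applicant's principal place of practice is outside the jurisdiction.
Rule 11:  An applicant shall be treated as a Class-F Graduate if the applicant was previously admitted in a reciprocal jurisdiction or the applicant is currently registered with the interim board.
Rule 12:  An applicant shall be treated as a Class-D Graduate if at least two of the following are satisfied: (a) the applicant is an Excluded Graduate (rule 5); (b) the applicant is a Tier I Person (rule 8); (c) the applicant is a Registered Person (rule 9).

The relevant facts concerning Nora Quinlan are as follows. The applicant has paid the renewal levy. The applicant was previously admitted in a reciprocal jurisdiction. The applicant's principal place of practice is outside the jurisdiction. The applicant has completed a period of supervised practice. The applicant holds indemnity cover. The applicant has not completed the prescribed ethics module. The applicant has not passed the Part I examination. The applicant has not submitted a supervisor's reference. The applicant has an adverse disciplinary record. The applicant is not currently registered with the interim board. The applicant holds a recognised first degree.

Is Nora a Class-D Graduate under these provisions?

No

Under rule 11: the applicant was previously admitted in a reciprocal jurisdiction? yes; or the applicant is currently registered with the interim board? no. So the applicant is a Class-F Graduate.
Under rule 1: the applicant's principal place of practice is within the jurisdiction? no; or the applicant does not hold indemnity cover? no. So the applicant is not a Provisional Candidate.
Under rule 5: Class-F Graduate (rule 11)? yes; the applicant has passed the Part I examination? no; Provisional Candidate (rule 1)? no — 1 of 3 hold (need ≥2) → not satisfied.
Under rule 3: the applicant has never been admitted in a reciprocal jurisdiction? no; or the applicant has no adverse disciplinary record? no. So the applicant is not a Tier III Holder.
Under rule 4: the applicant has paid the renewal levy? yes; and the applicant was previously admitted in a reciprocal jurisdiction? yes; and the applicant is currently registered with the interim board? no. So the applicant is not a Certified Graduate.
Under rule 8: Tier III Holder (rule 3)? no; and not a Certified Graduate (rule 4)? yes. So the applicant is not a Tier I Person.
Under rule 2: the applicant has submitted a supervisor's reference? no; or the applicant has completed the prescribed ethics module? no; or the applicant holds a recognised first degree? yes. So the applicant is a Chargeable Candidate.
Under rule 7: the applicant holds indemnity cover? yes; or the applicant's principal place of practice is within the jurisdiction? no. So the applicant is a Permitted Holder.
Under rule 9: not a Chargeable Candidate (rule 2)? no; or not a Permitted Holder (rule 7)? no; or the applicant has not paid the renewal levy? no. So the applicant is not a Registered Person.
Under rule 12: Excluded Graduate (rule 5)? no; Tier I Person (rule 8)? no; Registered Person (rule 9)? no — 0 of 3 hold (need ≥2) → not satisfied.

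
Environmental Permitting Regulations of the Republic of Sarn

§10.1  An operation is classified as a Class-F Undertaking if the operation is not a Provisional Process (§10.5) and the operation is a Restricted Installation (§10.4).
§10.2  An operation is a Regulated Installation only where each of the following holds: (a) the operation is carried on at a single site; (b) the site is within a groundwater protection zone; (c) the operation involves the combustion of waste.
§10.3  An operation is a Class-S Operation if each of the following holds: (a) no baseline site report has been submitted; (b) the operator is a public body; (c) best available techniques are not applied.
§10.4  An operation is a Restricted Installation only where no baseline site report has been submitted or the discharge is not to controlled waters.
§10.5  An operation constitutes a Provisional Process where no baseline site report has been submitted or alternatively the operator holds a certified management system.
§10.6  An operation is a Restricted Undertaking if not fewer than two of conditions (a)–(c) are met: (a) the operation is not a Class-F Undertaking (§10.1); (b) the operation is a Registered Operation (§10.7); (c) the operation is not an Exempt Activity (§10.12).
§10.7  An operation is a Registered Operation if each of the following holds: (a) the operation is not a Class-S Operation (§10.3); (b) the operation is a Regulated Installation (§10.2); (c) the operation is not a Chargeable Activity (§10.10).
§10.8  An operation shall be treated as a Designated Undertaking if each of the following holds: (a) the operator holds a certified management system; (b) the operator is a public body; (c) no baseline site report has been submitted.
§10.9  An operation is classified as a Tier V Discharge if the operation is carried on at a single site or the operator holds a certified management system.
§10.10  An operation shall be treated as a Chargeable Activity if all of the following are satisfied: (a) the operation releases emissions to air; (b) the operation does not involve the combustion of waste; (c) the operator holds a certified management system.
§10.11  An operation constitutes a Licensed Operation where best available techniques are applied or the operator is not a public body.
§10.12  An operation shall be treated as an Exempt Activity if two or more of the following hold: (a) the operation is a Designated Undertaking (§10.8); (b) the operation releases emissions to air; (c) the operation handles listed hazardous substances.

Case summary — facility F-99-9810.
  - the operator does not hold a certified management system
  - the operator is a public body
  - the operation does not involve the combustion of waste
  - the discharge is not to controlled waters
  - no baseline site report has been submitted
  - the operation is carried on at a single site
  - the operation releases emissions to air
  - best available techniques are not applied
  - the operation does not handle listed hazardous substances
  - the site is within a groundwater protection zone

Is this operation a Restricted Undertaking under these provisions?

Yes

§10.5 — Provisional Process: [no baseline site report has been submitted? yes] OR [the operator holds a certified management system? no] → satisfied.
§10.4 — Restricted Installation: [no baseline site report has been submitted? yes] OR [the discharge is not to controlled waters? yes] → satisfied.
§10.1 — Class-F Undertaking: [not a Provisional Process (§10.5)? no] AND [Restricted Installation (§10.4)? yes] → not satisfied.
§10.3 — Class-S Operation: [no baseline site report has been submitted? yes] AND [the operator is a public body? yes] AND [best available techniques are not applied? yes] → satisfied.
§10.2 — Regulated Installation: [the operation is carried on at a single site? yes] AND [the site is within a groundwater protection zone? yes] AND [the operation involves the combustion of waste? no] → not satisfied.
§10.10 — Chargeable Activity: [the operation releases emissions to air? yes] AND [the operation does not involve the combustion of waste? yes] AND [the operator holds a certified management system? no] → not satisfied.
§10.7 — Registered Operation: [not a Class-S Operation (§10.3)? no] AND [Regulated Installation (§10.2)? no] AND [not a Chargeable Activity (§10.10)? yes] → not satisfied.
§10.8 — Designated Undertaking: [the operator holds a certified management system? no] AND [the operator is a public body? yes] AND [no baseline site report has been submitted? yes] → not satisfied.
§10.12 — Exempt Activity: Designated Undertaking (§10.8)? no; the operation releases emissions to air? yes; the operation handles listed hazardous substances? no — 1 of 3 hold (need ≥2) → not satisfied.
§10.6 — Restricted Undertaking: not a Class-F Undertaking (§10.1)? yes; Registered Operation (§10.7)? no; not an Exempt Activity (§10.12)? yes — 2 of 3 hold (need ≥2) → satisfied.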